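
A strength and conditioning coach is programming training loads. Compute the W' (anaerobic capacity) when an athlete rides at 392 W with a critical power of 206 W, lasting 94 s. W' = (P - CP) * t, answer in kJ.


Above-CP power = 186 W
Duration = 94 s
W' = 186 * 94 = 17484 J
Convert: 17484 / 1000 = 17.484 kJ

17.484 kJ


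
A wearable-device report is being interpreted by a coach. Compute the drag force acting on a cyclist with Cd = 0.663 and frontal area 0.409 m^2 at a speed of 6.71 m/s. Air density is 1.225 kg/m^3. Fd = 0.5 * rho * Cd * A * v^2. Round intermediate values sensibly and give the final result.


Step 1: v^2 = 45.0241
Step 2: Fd = 0.5 * 1.225 * 0.663 * 0.409 * 45.0241
= 7.478 N

7.478 N


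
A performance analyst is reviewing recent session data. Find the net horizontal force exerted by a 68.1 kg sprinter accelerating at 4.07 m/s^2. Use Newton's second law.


Newton's second law: F = m * a
F = 68.1 * 4.07 = 277.17 N

277.17 N


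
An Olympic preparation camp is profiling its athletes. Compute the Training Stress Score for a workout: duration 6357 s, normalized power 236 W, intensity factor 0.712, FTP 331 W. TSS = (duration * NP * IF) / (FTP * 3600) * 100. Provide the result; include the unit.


Product = 6357 * 236 * 0.712 = 1068179.424
Base = 331 * 3600 = 1191600
TSS = 1068179.424 / 1191600 * 100 = 89.64

89.64 TSS


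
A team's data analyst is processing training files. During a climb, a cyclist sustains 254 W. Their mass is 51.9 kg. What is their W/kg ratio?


Power-to-weight = 254 W / 51.9 kg
= 4.894 W/kg

4.894 W/kg


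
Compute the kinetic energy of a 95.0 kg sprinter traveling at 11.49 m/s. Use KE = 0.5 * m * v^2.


Velocity squared = 132.0201
KE = 0.5 * 95.0 * 132.0201 = 6270.95 J

6270.95 J


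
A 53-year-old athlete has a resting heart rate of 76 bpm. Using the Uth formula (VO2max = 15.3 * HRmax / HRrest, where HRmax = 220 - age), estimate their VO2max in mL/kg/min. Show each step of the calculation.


HRmax = 220 - 53 = 167 bpm
Ratio = HRmax / HRrest = 167 / 76 = 2.1974
VO2max = 15.3 * 2.1974 = 33.62 mL/kg/min

33.62 mL/kg/min


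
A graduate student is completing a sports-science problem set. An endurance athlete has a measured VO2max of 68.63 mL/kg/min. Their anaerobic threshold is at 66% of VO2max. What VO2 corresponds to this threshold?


Anaerobic threshold VO2 = VO2max * 66%
= 68.63 * 0.66
= 45.3 mL/kg/min

45.3 mL/kg/min


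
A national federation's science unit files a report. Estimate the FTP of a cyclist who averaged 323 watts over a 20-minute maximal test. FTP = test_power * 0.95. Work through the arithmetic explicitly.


FTP = 323 * 0.95 = 306.85 W

306.85 W


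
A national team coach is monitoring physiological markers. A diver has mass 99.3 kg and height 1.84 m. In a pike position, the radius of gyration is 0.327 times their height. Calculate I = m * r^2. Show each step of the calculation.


r = 0.327 * 1.84 = 0.60168 m
I = m * r^2 = 99.3 * 0.362019 = 35.948 kg*m^2

35.948 kg*m^2


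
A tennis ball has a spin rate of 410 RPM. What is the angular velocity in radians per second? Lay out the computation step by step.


Convert RPM to rad/s: multiply by 2*pi and divide by 60
omega = 410 * 2 * pi / 60
= 42.935 rad/s

42.935 rad/s


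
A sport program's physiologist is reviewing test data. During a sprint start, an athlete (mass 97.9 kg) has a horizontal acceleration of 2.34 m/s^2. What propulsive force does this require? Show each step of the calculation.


Propulsive force = mass * acceleration
= 97.9 kg * 2.34 m/s^2
= 229.09 N

229.09 N


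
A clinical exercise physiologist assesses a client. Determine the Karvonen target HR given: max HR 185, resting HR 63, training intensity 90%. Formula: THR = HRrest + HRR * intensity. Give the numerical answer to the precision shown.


HRR = HRmax - HRrest = 185 - 63 = 122
THR = 63 + 122 * 0.9
= 172.8 bpm

172.8 bpm


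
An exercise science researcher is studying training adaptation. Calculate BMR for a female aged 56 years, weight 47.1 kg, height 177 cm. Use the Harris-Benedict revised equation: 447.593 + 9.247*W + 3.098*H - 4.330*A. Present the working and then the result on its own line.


Substituting values:
W term = 9.247 * 47.1 = 435.5337
H term = 3.098 * 177 = 548.346
A term = 4.330 * 56 = 242.48
BMR = 1188.99 kcal/day

1188.99 kcal/day


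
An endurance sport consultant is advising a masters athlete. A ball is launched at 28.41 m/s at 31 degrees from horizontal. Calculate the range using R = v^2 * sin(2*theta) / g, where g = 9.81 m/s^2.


sin(2 * 31) = sin(62) = 0.882948
v^2 = 28.41^2 = 807.1281
R = 807.1281 * 0.882948 / 9.81
= 72.645 m

72.645 m


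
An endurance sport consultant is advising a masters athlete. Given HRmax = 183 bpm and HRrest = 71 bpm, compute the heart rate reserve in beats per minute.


Heart rate reserve = maximum HR minus resting HR
HRR = 183 - 71 = 112 bpm

112 bpm


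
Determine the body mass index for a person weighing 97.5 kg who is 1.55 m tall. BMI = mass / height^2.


BMI = mass / height^2
= 97.5 / 1.55^2
= 97.5 / 2.4025
= 40.58 kg/m^2

40.58 kg/m^2


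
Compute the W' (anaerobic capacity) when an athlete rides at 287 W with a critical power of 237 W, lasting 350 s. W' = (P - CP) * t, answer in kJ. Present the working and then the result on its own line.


Above-CP power = 50 W
Duration = 350 s
W' = 50 * 350 = 17500 J
Convert: 17500 / 1000 = 17.5 kJ

17.5 kJ


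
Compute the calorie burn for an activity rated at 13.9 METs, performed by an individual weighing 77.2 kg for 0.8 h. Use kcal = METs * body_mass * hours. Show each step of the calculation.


Product of METs and mass = 13.9 * 77.2 = 1073.08
Total kcal = 1073.08 * 0.8 = 858.46 kcal

858.46 kcal


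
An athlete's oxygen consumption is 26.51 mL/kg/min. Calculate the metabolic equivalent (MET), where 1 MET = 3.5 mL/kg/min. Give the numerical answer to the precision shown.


MET = VO2 / 3.5
= 26.51 / 3.5
= 7.57 METs

7.57 METs


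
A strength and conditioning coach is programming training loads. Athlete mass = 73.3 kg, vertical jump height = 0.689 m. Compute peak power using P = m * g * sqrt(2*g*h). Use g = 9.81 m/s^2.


sqrt(2 * 9.81 * 0.689) = sqrt(13.51818) = 3.676708 m/s
P = 73.3 * 9.81 * 3.676708
= 2643.82 W

2643.82 W


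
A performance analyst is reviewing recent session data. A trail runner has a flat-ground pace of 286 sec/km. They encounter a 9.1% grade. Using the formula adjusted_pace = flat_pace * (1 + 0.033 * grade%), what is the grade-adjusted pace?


Grade factor = 1 + 0.033 * 9.1 = 1.3003
Adjusted = 286 * 1.3003 = 371.89 sec/km

371.89 s/km


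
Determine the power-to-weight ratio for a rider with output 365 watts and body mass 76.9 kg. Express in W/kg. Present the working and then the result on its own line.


P/W = 365 / 76.9 = 4.746 W/kg

4.746 W/kg


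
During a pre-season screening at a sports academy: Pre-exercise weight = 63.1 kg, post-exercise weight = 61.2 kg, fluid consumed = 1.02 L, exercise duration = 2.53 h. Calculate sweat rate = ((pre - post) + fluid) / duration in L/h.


Weight loss = 63.1 - 61.2 = 1.9 kg (approx L)
Total sweat = 1.9 + 1.02 = 2.92 L
Sweat rate = 2.92 / 2.53 = 1.154 L/h

1.154 L/h


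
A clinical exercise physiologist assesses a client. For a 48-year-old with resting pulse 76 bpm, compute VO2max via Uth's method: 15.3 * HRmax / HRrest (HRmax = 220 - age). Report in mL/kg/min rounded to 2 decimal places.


Step 1: HRmax = 220 - 48 = 172 bpm
Step 2: Ratio = 172 / 76 = 2.2632
Step 3: VO2max = 15.3 * 2.2632 = 34.63 mL/kg/min

34.63 mL/kg/min


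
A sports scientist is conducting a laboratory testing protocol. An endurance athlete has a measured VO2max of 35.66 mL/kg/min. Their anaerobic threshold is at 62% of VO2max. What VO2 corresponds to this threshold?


Anaerobic threshold VO2 = VO2max * 62%
= 35.66 * 0.62
= 22.11 mL/kg/min

22.11 mL/kg/min


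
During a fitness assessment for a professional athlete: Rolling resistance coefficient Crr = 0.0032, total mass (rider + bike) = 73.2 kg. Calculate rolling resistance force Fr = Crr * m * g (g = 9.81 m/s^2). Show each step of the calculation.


Fr = Crr * m * g
= 0.0032 * 73.2 * 9.81
= 2.298 N

2.298 N


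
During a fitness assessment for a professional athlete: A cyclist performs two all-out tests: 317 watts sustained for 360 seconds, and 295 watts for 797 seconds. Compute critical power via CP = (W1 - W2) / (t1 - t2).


W1 = P1 * t1 = 317 * 360 = 114120 J
W2 = P2 * t2 = 295 * 797 = 235115 J
CP = (114120 - 235115) / (360 - 797)
= 276.88 W

276.88 W


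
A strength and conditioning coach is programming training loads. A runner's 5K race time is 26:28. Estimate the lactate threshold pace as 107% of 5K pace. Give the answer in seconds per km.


Total race time = 26*60 + 28 = 1588 seconds
5K pace = 1588 / 5 = 317.6 sec/km
LT pace = 317.6 * 1.07 = 339.83 sec/km

339.83 s/km


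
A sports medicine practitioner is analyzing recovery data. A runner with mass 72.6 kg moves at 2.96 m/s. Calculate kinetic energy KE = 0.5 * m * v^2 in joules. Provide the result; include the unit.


v^2 = 2.96^2 = 8.7616
KE = 0.5 * 72.6 * 8.7616
= 318.05 J

318.05 J


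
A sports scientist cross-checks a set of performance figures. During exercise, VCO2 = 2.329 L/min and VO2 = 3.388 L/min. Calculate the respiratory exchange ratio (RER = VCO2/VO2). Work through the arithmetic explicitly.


RER = VCO2 / VO2
= 2.329 / 3.388
= 0.6874

0.6874


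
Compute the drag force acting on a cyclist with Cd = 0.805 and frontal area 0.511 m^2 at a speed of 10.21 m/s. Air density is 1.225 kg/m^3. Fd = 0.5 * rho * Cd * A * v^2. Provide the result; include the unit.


Step 1: v^2 = 104.2441
Step 2: Fd = 0.5 * 1.225 * 0.805 * 0.511 * 104.2441
= 26.265 N

26.265 N


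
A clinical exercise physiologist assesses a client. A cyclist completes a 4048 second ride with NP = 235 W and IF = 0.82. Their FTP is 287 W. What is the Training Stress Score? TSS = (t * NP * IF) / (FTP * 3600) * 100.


t * NP * IF = 4048 * 235 * 0.82 = 780049.6
FTP * 3600 = 1033200
TSS = (780049.6 / 1033200) * 100 = 75.5

75.5 TSS


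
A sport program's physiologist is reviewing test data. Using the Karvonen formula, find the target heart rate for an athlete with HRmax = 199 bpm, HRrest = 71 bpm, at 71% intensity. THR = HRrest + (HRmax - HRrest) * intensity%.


HRR = 199 - 71 = 128
THR = 71 + 128 * 0.71
= 71 + 90.88
= 161.88 bpm

161.88 bpm


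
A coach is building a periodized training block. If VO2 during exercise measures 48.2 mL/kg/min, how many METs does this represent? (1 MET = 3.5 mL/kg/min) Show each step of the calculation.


METs = VO2 / 3.5 = 48.2 / 3.5 = 13.77

13.77 METs


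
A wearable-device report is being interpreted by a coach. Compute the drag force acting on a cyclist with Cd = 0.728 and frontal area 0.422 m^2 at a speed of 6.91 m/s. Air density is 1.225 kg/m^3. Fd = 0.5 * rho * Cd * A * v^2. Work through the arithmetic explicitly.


Step 1: v^2 = 47.7481
Step 2: Fd = 0.5 * 1.225 * 0.728 * 0.422 * 47.7481
= 8.985 N

8.985 N


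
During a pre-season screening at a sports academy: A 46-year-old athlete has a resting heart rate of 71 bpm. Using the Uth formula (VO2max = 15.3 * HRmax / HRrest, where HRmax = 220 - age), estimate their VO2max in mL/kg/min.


HRmax = 220 - 46 = 174 bpm
Ratio = HRmax / HRrest = 174 / 71 = 2.4507
VO2max = 15.3 * 2.4507 = 37.5 mL/kg/min

37.5 mL/kg/min


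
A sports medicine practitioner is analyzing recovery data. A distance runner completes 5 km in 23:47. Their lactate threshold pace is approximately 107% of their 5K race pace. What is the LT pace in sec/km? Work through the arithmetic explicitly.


Convert to seconds: 23 min 47 s = 1427 s
Pace per km = 1427 / 5 = 285.4 s/km
LT pace = 285.4 * 1.07 = 305.38 s/km

305.38 s/km


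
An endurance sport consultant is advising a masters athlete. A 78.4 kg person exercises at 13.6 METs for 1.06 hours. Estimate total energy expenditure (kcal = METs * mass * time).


Energy = METs * mass(kg) * time(h)
= 13.6 * 78.4 * 1.06
= 1130.21 kcal

1130.21 kcal


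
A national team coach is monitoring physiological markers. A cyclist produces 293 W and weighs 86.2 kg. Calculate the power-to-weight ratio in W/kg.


P/W = power / mass
= 293 / 86.2
= 3.399 W/kg

3.399 W/kg


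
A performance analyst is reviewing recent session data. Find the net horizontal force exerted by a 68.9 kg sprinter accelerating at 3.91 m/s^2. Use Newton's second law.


Newton's second law: F = m * a
F = 68.9 * 3.91 = 269.4 N

269.4 N


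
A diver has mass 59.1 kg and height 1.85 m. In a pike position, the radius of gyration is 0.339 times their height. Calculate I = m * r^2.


r = 0.339 * 1.85 = 0.62715 m
I = m * r^2 = 59.1 * 0.393317 = 23.245 kg*m^2

23.245 kg*m^2


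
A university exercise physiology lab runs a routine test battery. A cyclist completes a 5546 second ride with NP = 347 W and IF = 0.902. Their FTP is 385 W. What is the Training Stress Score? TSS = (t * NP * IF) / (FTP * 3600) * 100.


t * NP * IF = 5546 * 347 * 0.902 = 1735864.724
FTP * 3600 = 1386000
TSS = (1735864.724 / 1386000) * 100 = 125.24

125.24 TSS


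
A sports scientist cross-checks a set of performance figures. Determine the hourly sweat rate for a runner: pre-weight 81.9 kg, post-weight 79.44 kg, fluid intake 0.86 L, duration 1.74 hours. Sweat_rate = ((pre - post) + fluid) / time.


Mass lost = 81.9 - 79.44 = 2.46 kg
Add fluid consumed: 2.46 + 0.86 = 3.32 L total sweat
Sweat rate = 3.32 / 1.74 = 1.908 L/h

1.908 L/h


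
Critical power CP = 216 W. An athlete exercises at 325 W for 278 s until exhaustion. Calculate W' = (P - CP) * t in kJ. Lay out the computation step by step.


P - CP = 325 - 216 = 109 W
W' = 109 * 278 = 30302 J
= 30302 / 1000 = 30.302 kJ

30.302 kJ


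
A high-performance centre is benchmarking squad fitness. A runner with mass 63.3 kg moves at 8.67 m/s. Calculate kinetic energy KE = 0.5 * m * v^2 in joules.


v^2 = 8.67^2 = 75.1689
KE = 0.5 * 63.3 * 75.1689
= 2379.1 J

2379.1 J


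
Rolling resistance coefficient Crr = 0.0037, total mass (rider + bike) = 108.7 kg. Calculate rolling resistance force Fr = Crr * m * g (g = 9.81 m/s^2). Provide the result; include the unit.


Fr = Crr * m * g
= 0.0037 * 108.7 * 9.81
= 3.945 N

3.945 N


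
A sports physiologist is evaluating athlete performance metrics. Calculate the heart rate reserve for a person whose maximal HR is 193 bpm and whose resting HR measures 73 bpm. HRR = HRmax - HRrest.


HRmax = 193 bpm
HRrest = 73 bpm
HRR = 193 - 73 = 120 bpm

120 bpm


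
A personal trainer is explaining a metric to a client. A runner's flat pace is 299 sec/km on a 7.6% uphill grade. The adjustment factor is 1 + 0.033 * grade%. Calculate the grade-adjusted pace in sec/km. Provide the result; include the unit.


Factor = 1 + 0.033 * 7.6 = 1.2508
Adjusted pace = 299 * 1.2508
= 373.99 sec/km

373.99 s/km


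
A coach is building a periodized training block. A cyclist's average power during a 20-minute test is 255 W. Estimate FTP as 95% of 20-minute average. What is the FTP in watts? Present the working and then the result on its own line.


FTP = 20-min power * 0.95
= 255 * 0.95
= 242.25 W

242.25 W


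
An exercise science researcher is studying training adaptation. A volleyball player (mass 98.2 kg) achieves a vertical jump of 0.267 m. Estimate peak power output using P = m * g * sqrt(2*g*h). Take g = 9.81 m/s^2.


2 * g * h = 2 * 9.81 * 0.267 = 5.23854
sqrt(5.23854) = 2.288786 m/s
P = 98.2 * 9.81 * 2.288786 = 2204.88 W

2204.88 W


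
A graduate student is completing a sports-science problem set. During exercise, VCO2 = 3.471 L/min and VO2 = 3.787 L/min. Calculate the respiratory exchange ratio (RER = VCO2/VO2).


RER = VCO2 / VO2
= 3.471 / 3.787
= 0.9166

0.9166


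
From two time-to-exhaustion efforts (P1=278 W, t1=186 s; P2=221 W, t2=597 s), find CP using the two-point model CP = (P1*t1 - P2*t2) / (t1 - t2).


Work in trial 1 = 51708 J
Work in trial 2 = 131937 J
Delta work = -80229 J
Delta time = -411 s
CP = -80229 / -411 = 195.2 W

195.2 W


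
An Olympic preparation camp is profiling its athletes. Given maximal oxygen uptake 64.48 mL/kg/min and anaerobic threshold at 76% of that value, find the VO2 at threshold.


Percentage as decimal = 0.76
VO2 at AT = 64.48 * 0.76 = 49.0 mL/kg/min

49.0 mL/kg/min


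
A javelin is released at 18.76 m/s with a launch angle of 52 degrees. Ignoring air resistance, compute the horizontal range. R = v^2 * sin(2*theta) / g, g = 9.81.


Launch speed squared = 351.9376
sin(2 * 52 deg) = 0.970296
Range = 351.9376 * 0.970296 / 9.81
= 34.81 m

34.81 m


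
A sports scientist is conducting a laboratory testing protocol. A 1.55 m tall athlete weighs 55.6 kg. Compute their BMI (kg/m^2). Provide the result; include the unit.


height^2 = 2.4025 m^2
BMI = 55.6 / 2.4025 = 23.14 kg/m^2

23.14 kg/m^2


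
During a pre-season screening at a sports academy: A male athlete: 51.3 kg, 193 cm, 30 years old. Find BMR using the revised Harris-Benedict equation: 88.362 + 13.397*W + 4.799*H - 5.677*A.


Intercept = 88.362
Weight contribution = 13.397 * 51.3 = 687.2661
Height contribution = 4.799 * 193 = 926.207
Age contribution = 5.677 * 30 = 170.31
BMR = 88.362 + 687.2661 + 926.207 - 170.31
= 1531.53 kcal/day

1531.53 kcal/day


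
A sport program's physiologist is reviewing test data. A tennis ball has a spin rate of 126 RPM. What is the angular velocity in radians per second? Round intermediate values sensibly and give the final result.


Convert RPM to rad/s: multiply by 2*pi and divide by 60
omega = 126 * 2 * pi / 60
= 13.195 rad/s

13.195 rad/s


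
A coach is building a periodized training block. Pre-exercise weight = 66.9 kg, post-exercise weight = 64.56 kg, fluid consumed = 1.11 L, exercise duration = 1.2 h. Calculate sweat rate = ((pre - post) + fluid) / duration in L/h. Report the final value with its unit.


Weight loss = 66.9 - 64.56 = 2.34 kg (approx L)
Total sweat = 2.34 + 1.11 = 3.45 L
Sweat rate = 3.45 / 1.2 = 2.875 L/h

2.875 L/h


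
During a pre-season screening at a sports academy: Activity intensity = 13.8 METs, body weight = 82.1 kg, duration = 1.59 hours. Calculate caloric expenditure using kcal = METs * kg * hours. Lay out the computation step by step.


kcal = 13.8 * 82.1 * 1.59
= 1132.98 * 1.59
= 1801.44 kcal

1801.44 kcal


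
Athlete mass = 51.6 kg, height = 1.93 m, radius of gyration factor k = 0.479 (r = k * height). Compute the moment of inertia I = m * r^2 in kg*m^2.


r = k * height = 0.479 * 1.93 = 0.92447 m
r^2 = 0.92447^2 = 0.854645
I = 51.6 * 0.854645 = 44.1 kg*m^2

44.1 kg*m^2


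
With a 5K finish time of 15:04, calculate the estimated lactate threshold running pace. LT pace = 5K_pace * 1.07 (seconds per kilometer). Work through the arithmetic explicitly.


Race duration = 904 s for 5 km
Average pace = 904 / 5 = 180.8 s/km
LT pace = 180.8 * 1.07
= 193.46 s/km

193.46 s/km


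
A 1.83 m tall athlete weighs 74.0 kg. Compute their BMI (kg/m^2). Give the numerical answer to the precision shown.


height^2 = 3.3489 m^2
BMI = 74.0 / 3.3489 = 22.1 kg/m^2

22.1 kg/m^2


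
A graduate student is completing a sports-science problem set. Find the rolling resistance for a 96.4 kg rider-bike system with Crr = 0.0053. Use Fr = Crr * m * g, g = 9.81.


m * g = 96.4 * 9.81 = 945.684 N
Fr = 0.0053 * 945.684 = 5.012 N

5.012 N


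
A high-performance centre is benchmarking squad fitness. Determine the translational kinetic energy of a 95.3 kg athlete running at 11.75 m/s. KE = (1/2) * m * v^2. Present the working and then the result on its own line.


KE = 0.5 * m * v^2
= 0.5 * 95.3 * 11.75^2
= 0.5 * 95.3 * 138.0625
= 6578.68 J

6578.68 J


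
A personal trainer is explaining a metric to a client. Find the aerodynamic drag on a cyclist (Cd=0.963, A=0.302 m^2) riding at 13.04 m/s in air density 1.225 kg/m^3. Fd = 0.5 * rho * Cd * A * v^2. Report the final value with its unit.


Fd = 0.5 * 1.225 * 0.963 * 0.302 * 13.04^2
= 0.5 * 1.225 * 0.963 * 0.302 * 170.0416
= 30.29 N

30.29 N


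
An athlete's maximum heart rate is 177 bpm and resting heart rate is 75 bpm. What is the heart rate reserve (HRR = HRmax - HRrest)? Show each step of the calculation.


HRR = HRmax - HRrest
= 177 - 75
= 102 bpm

102 bpm


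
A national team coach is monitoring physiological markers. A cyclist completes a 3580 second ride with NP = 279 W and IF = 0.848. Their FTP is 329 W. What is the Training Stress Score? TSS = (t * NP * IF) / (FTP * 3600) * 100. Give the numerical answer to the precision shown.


t * NP * IF = 3580 * 279 * 0.848 = 846999.36
FTP * 3600 = 1184400
TSS = (846999.36 / 1184400) * 100 = 71.51

71.51 TSS


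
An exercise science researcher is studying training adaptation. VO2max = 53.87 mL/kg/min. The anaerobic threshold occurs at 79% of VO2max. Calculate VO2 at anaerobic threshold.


AT fraction = 79 / 100 = 0.79
AT VO2 = 53.87 * 0.79
= 42.56 mL/kg/min

42.56 mL/kg/min


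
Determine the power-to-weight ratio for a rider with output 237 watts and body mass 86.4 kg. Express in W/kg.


P/W = 237 / 86.4 = 2.743 W/kg

2.743 W/kg


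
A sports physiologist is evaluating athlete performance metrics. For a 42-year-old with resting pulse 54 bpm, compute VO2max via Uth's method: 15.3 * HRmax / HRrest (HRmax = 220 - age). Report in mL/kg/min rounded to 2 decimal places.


Step 1: HRmax = 220 - 42 = 178 bpm
Step 2: Ratio = 178 / 54 = 3.2963
Step 3: VO2max = 15.3 * 3.2963 = 50.43 mL/kg/min

50.43 mL/kg/min


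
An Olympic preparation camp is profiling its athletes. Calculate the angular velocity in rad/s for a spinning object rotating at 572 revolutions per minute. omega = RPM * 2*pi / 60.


omega = RPM * 2*pi / 60
= 572 * 6.28318531 / 60
= 59.9 rad/s

59.9 rad/s


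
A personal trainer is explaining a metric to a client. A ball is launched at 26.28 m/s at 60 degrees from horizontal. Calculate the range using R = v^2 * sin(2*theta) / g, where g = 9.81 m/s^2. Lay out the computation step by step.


sin(2 * 60) = sin(120) = 0.866025
v^2 = 26.28^2 = 690.6384
R = 690.6384 * 0.866025 / 9.81
= 60.969 m

60.969 m


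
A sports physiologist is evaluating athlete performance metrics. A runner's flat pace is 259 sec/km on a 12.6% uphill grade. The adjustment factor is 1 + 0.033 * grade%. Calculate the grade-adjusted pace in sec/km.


Factor = 1 + 0.033 * 12.6 = 1.4158
Adjusted pace = 259 * 1.4158
= 366.69 sec/km

366.69 s/km


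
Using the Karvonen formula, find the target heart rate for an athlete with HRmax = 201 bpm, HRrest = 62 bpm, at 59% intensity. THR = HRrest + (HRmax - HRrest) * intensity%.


HRR = 201 - 62 = 139
THR = 62 + 139 * 0.59
= 62 + 82.01
= 144.01 bpm

144.01 bpm


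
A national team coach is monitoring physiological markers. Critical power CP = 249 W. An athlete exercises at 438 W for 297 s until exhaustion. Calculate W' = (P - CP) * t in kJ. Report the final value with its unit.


P - CP = 438 - 249 = 189 W
W' = 189 * 297 = 56133 J
= 56133 / 1000 = 56.133 kJ

56.133 kJ


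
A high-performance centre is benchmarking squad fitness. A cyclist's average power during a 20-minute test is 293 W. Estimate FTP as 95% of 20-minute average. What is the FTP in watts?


FTP = 20-min power * 0.95
= 293 * 0.95
= 278.35 W

278.35 W


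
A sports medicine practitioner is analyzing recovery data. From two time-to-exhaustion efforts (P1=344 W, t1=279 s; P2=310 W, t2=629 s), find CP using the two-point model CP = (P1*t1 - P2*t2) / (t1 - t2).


Work in trial 1 = 95976 J
Work in trial 2 = 194990 J
Delta work = -99014 J
Delta time = -350 s
CP = -99014 / -350 = 282.9 W

282.9 W


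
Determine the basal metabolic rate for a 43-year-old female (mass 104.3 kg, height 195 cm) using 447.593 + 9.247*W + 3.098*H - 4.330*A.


BMR = 447.593 + 9.247*104.3 + 3.098*195 - 4.330*43
= 1829.98 kcal/day

1829.98 kcal/day


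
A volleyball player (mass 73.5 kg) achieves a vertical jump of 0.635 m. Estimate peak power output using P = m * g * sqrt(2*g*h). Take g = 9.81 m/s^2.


2 * g * h = 2 * 9.81 * 0.635 = 12.4587
sqrt(12.4587) = 3.529688 m/s
P = 73.5 * 9.81 * 3.529688 = 2545.03 W

2545.03 W


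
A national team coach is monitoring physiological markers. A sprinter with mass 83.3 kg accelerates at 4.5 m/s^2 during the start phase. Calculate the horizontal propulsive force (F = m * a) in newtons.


F = m * a
= 83.3 * 4.5
= 374.85 N

374.85 N


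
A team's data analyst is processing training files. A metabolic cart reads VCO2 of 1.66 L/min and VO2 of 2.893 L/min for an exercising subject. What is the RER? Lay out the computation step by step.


RER = VCO2 / VO2 = 1.66 / 2.893 = 0.5738

0.5738


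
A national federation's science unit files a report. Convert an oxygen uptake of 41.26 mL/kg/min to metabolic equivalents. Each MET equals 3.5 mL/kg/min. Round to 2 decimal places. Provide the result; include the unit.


One MET = 3.5 mL/kg/min
Number of METs = 41.26 / 3.5
= 11.79 METs

11.79 METs


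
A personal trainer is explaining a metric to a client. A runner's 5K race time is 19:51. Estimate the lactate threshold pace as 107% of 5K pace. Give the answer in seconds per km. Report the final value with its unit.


Total race time = 19*60 + 51 = 1191 seconds
5K pace = 1191 / 5 = 238.2 sec/km
LT pace = 238.2 * 1.07 = 254.87 sec/km

254.87 s/km


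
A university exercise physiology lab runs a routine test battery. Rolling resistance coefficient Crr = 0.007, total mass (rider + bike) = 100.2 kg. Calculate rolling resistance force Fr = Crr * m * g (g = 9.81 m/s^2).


Fr = Crr * m * g
= 0.007 * 100.2 * 9.81
= 6.881 N

6.881 N


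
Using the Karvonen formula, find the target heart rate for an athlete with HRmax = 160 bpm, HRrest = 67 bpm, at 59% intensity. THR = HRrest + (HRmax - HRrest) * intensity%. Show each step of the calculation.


HRR = 160 - 67 = 93
THR = 67 + 93 * 0.59
= 67 + 54.87
= 121.87 bpm

121.87 bpm


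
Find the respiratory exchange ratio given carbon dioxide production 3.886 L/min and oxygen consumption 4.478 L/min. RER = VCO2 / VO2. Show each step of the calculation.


VCO2 = 3.886 L/min
VO2 = 4.478 L/min
RER = 3.886 / 4.478 = 0.8678

0.8678


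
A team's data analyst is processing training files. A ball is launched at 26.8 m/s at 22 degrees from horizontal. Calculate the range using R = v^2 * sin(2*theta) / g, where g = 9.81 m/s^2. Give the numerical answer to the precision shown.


sin(2 * 22) = sin(44) = 0.694658
v^2 = 26.8^2 = 718.24
R = 718.24 * 0.694658 / 9.81
= 50.859 m

50.859 m


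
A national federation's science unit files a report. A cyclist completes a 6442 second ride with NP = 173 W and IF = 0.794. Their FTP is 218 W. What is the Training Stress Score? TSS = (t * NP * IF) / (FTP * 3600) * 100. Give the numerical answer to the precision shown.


t * NP * IF = 6442 * 173 * 0.794 = 884886.004
FTP * 3600 = 784800
TSS = (884886.004 / 784800) * 100 = 112.75

112.75 TSS


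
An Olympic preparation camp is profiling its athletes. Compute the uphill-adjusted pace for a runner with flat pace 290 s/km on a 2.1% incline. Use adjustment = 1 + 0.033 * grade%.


Adjustment factor = 1 + 0.033 * 2.1 = 1.0693
Grade-adjusted pace = 290 * 1.0693 = 310.1 s/km

310.1 s/km


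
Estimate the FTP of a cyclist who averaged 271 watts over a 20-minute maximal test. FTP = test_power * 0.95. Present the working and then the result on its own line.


FTP = 271 * 0.95 = 257.45 W

257.45 W


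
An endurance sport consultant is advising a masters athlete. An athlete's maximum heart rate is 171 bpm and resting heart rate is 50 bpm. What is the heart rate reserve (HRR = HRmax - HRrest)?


HRR = HRmax - HRrest
= 171 - 50
= 121 bpm

121 bpm


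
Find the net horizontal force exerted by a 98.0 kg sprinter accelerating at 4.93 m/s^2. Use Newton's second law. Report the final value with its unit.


Newton's second law: F = m * a
F = 98.0 * 4.93 = 483.14 N

483.14 N


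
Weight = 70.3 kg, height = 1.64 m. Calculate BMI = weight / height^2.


height^2 = 1.64^2 = 2.6896
BMI = 70.3 / 2.6896 = 26.14 kg/m^2

26.14 kg/m^2


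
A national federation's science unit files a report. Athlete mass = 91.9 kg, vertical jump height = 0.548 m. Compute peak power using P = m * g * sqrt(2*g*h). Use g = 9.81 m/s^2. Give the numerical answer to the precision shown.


sqrt(2 * 9.81 * 0.548) = sqrt(10.75176) = 3.278988 m/s
P = 91.9 * 9.81 * 3.278988
= 2956.14 W

2956.14 W


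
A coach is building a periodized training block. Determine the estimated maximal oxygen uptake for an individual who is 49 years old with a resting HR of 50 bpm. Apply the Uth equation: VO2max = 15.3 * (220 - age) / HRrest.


HRmax = 220 - 49 = 171
VO2max = 15.3 * (171 / 50)
= 15.3 * 3.42
= 52.33 mL/kg/min

52.33 mL/kg/min


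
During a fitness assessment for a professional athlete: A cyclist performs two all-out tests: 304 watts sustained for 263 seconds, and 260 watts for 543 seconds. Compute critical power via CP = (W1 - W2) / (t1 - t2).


W1 = P1 * t1 = 304 * 263 = 79952 J
W2 = P2 * t2 = 260 * 543 = 141180 J
CP = (79952 - 141180) / (263 - 543)
= 218.67 W

218.67 W


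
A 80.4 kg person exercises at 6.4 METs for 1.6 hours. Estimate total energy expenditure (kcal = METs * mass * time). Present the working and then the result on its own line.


Energy = METs * mass(kg) * time(h)
= 6.4 * 80.4 * 1.6
= 823.3 kcal

823.3 kcal


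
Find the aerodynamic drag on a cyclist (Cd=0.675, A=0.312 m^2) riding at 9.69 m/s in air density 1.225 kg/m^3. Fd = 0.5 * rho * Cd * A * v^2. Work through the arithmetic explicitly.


Fd = 0.5 * 1.225 * 0.675 * 0.312 * 9.69^2
= 0.5 * 1.225 * 0.675 * 0.312 * 93.8961
= 12.112 N

12.112 N


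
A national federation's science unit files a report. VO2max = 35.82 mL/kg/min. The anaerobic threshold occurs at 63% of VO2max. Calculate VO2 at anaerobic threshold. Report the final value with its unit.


AT fraction = 63 / 100 = 0.63
AT VO2 = 35.82 * 0.63
= 22.57 mL/kg/min

22.57 mL/kg/min


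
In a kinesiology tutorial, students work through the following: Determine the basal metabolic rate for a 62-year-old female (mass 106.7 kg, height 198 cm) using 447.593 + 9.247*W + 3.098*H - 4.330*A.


BMR = 447.593 + 9.247*106.7 + 3.098*198 - 4.330*62
= 1779.19 kcal/day

1779.19 kcal/day


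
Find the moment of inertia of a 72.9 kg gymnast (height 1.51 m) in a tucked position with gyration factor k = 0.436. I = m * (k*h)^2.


Radius of gyration = 0.436 * 1.51 = 0.65836 m
I = 72.9 * 0.65836^2
= 72.9 * 0.433438
= 31.598 kg*m^2

31.598 kg*m^2


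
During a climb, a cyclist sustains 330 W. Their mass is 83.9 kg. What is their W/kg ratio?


Power-to-weight = 330 W / 83.9 kg
= 3.933 W/kg

3.933 W/kg


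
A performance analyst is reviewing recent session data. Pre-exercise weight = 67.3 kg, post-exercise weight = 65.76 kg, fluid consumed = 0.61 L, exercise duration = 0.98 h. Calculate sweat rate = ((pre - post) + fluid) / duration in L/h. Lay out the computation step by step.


Weight loss = 67.3 - 65.76 = 1.54 kg (approx L)
Total sweat = 1.54 + 0.61 = 2.15 L
Sweat rate = 2.15 / 0.98 = 2.194 L/h

2.194 L/h


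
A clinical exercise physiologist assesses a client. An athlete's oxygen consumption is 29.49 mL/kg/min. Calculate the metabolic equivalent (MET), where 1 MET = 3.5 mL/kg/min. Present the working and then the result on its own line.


MET = VO2 / 3.5
= 29.49 / 3.5
= 8.43 METs

8.43 METs


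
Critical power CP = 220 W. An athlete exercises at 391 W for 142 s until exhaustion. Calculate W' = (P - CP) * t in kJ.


P - CP = 391 - 220 = 171 W
W' = 171 * 142 = 24282 J
= 24282 / 1000 = 24.282 kJ

24.282 kJ


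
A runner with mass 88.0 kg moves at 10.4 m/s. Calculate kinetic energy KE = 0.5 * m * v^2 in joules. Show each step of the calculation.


v^2 = 10.4^2 = 108.16
KE = 0.5 * 88.0 * 108.16
= 4759.04 J

4759.04 J


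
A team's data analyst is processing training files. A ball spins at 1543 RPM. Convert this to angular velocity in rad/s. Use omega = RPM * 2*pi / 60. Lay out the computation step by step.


omega = 1543 * 2 * pi / 60
= 1543 * 6.28318531 / 60
= 9694.955 / 60
= 161.583 rad/s

161.583 rad/s


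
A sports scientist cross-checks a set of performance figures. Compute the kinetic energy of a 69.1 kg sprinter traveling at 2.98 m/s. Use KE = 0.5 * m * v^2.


Velocity squared = 8.8804
KE = 0.5 * 69.1 * 8.8804 = 306.82 J

306.82 J


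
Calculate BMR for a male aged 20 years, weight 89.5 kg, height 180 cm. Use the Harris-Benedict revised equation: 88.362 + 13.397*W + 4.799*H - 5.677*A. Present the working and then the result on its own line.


Substituting values:
W term = 13.397 * 89.5 = 1199.0315
H term = 4.799 * 180 = 863.82
A term = 5.677 * 20 = 113.54
BMR = 2037.67 kcal/day

2037.67 kcal/day


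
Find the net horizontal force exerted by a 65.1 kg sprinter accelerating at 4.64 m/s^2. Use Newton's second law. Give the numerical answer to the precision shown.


Newton's second law: F = m * a
F = 65.1 * 4.64 = 302.06 N

302.06 N


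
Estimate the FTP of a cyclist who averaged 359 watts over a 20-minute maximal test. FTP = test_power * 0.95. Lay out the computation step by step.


FTP = 359 * 0.95 = 341.05 W

341.05 W


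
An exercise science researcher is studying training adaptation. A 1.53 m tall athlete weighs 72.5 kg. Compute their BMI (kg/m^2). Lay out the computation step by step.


height^2 = 2.3409 m^2
BMI = 72.5 / 2.3409 = 30.97 kg/m^2

30.97 kg/m^2


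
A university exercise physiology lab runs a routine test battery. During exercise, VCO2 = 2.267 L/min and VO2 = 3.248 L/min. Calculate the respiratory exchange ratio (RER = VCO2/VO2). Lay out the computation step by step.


RER = VCO2 / VO2
= 2.267 / 3.248
= 0.698

0.698


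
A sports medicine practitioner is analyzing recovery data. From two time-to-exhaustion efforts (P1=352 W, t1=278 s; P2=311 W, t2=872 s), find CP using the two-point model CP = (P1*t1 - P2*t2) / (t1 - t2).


Work in trial 1 = 97856 J
Work in trial 2 = 271192 J
Delta work = -173336 J
Delta time = -594 s
CP = -173336 / -594 = 291.81 W

291.81 W


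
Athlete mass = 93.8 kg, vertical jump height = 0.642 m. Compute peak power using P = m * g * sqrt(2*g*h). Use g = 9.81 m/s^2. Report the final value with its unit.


sqrt(2 * 9.81 * 0.642) = sqrt(12.59604) = 3.54909 m/s
P = 93.8 * 9.81 * 3.54909
= 3265.79 W

3265.79 W


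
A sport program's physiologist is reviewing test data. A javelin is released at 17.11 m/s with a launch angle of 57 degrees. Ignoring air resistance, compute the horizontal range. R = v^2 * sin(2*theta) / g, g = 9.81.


Launch speed squared = 292.7521
sin(2 * 57 deg) = 0.913545
Range = 292.7521 * 0.913545 / 9.81
= 27.262 m

27.262 m


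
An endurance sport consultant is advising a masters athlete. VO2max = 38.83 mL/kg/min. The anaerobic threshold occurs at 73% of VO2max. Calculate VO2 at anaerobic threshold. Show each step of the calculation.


AT fraction = 73 / 100 = 0.73
AT VO2 = 38.83 * 0.73
= 28.35 mL/kg/min

28.35 mL/kg/min


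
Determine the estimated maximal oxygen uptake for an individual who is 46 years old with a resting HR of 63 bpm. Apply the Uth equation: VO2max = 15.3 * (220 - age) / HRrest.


HRmax = 220 - 46 = 174
VO2max = 15.3 * (174 / 63)
= 15.3 * 2.7619
= 42.26 mL/kg/min

42.26 mL/kg/min


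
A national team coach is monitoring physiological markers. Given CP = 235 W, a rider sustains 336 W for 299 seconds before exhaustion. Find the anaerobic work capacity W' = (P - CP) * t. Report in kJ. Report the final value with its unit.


Excess power = 336 - 235 = 101 W
Work above CP = 101 * 299 = 30199 J
W' = 30.199 kJ

30.199 kJ


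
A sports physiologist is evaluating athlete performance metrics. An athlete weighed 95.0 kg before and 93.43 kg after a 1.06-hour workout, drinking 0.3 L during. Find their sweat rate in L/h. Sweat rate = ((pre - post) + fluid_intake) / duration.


Body mass change = 1.57 kg
Total sweat loss = 1.57 + 0.3 = 1.87 L
Rate = 1.87 / 1.06 = 1.764 L/h

1.764 L/h


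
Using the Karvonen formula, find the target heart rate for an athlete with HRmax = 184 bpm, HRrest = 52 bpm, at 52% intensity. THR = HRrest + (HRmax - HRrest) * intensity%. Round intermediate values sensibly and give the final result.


HRR = 184 - 52 = 132
THR = 52 + 132 * 0.52
= 52 + 68.64
= 120.64 bpm

120.64 bpm


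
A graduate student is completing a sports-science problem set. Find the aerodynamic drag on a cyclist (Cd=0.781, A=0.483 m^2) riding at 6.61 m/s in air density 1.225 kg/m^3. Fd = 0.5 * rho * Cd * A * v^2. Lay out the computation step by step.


Fd = 0.5 * 1.225 * 0.781 * 0.483 * 6.61^2
= 0.5 * 1.225 * 0.781 * 0.483 * 43.6921
= 10.095 N

10.095 N


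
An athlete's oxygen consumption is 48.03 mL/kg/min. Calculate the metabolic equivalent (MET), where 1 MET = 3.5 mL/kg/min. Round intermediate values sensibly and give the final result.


MET = VO2 / 3.5
= 48.03 / 3.5
= 13.72 METs

13.72 METs


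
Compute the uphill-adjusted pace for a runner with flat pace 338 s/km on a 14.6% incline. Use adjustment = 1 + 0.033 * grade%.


Adjustment factor = 1 + 0.033 * 14.6 = 1.4818
Grade-adjusted pace = 338 * 1.4818 = 500.85 s/km

500.85 s/km


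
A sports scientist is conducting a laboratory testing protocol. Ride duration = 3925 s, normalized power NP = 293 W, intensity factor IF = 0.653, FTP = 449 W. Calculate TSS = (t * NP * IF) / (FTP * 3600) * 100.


Numerator = 3925 * 293 * 0.653 = 750966.325
Denominator = 449 * 3600 = 1616400
TSS = 750966.325 / 1616400 * 100
= 46.46

46.46 TSS


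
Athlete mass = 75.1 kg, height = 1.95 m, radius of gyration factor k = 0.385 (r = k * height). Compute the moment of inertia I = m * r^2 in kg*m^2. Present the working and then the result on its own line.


r = k * height = 0.385 * 1.95 = 0.75075 m
r^2 = 0.75075^2 = 0.563626
I = 75.1 * 0.563626 = 42.328 kg*m^2

42.328 kg*m^2


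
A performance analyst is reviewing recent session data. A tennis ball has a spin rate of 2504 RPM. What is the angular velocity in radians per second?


Convert RPM to rad/s: multiply by 2*pi and divide by 60
omega = 2504 * 2 * pi / 60
= 262.218 rad/s

262.218 rad/s


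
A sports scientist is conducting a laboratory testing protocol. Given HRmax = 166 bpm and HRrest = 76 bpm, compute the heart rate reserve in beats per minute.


Heart rate reserve = maximum HR minus resting HR
HRR = 166 - 76 = 90 bpm

90 bpm


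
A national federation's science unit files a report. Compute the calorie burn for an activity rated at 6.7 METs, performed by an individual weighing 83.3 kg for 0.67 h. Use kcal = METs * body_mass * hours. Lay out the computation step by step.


Product of METs and mass = 6.7 * 83.3 = 558.11
Total kcal = 558.11 * 0.67 = 373.93 kcal

373.93 kcal


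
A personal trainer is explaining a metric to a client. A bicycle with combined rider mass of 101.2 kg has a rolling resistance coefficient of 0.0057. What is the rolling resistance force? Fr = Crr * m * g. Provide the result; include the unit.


Fr = 0.0057 * 101.2 * 9.81
= 0.57684 * 9.81
= 5.659 N

5.659 N


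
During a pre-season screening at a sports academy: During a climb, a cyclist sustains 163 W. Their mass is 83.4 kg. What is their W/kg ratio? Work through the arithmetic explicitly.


Power-to-weight = 163 W / 83.4 kg
= 1.954 W/kg

1.954 W/kg


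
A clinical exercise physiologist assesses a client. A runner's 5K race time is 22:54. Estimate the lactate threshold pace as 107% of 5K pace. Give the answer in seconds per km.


Total race time = 22*60 + 54 = 1374 seconds
5K pace = 1374 / 5 = 274.8 sec/km
LT pace = 274.8 * 1.07 = 294.04 sec/km

294.04 s/km


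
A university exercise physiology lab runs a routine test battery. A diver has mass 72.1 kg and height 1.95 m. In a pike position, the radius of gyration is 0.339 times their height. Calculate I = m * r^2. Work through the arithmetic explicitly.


r = 0.339 * 1.95 = 0.66105 m
I = m * r^2 = 72.1 * 0.436987 = 31.507 kg*m^2

31.507 kg*m^2
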